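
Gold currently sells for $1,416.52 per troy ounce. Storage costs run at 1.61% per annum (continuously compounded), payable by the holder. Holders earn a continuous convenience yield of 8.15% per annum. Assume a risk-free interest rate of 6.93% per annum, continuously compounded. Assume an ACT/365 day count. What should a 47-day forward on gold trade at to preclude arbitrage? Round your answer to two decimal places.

$1,417.23 per troy ounce

Net carry = r + u − y = 0.0693 + 0.0161 − 0.0815 = 0.0039
F = S·e^((r+u−y)T) = 1416.52 · e^(0.0039 × 47/365) = 1416.52 · e^0.00050219
= 1416.52 × 1.00050232 = $1,417.23 per troy ounce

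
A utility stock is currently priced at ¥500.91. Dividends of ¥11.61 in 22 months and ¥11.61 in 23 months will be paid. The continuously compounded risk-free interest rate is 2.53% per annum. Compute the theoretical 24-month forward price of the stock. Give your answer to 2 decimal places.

PV(dividends) I = 11.61·e^(−0.0253·22/12) + 11.61·e^(−0.0253·23/12)
I = 11.0838 + 11.0604 = 22.1442
F = (S − I)·e^(rT) = (500.91 − 22.1442) · e^(0.0253·24/12)
= 478.7658 · e^0.050600 = 478.7658 × 1.051902 = ¥503.61

¥503.61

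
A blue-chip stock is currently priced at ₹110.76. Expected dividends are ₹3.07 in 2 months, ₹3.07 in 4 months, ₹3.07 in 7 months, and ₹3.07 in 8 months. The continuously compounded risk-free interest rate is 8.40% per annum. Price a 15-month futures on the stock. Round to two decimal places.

₹109.87

PV(dividends) I = 3.07·e^(−0.0840·2/12) + 3.07·e^(−0.0840·4/12) + 3.07·e^(−0.0840·7/12) + 3.07·e^(−0.0840·8/12)
I = 3.0273 + 2.9852 + 2.9232 + 2.9028 = 11.8385
F = (S − I)·e^(rT) = (110.76 − 11.8385) · e^(0.0840·15/12)
= 98.9215 · e^0.105000 = 98.9215 × 1.110711 = ₹109.87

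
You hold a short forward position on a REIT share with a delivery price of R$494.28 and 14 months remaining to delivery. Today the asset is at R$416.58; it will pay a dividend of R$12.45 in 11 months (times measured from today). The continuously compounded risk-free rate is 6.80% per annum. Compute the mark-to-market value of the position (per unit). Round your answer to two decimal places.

R$51.70

PV(remaining dividends) I = 12.45·e^(−0.0680·11/12) = 11.6976
Current forward F = (S − I)·e^(rT) = (416.58 − 11.6976)·e^(0.0680·14/12) = 404.8824 × 1.082565 = 438.3115
Value (long) = (F − K)·e^(−rT) = (438.3115 − 494.28) × 0.923732 = -51.6999
Short position value = −(long value) = R$51.70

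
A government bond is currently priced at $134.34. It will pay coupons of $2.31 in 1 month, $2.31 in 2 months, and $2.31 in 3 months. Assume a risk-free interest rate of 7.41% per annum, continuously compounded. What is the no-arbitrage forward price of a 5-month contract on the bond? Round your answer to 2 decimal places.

$131.49

PV(coupons) I = 2.31·e^(−0.0741·1/12) + 2.31·e^(−0.0741·2/12) + 2.31·e^(−0.0741·3/12)
I = 2.2958 + 2.2816 + 2.2676 = 6.8450
F = (S − I)·e^(rT) = (134.34 − 6.8450) · e^(0.0741·5/12)
= 127.4950 · e^0.030875 = 127.4950 × 1.031357 = $131.49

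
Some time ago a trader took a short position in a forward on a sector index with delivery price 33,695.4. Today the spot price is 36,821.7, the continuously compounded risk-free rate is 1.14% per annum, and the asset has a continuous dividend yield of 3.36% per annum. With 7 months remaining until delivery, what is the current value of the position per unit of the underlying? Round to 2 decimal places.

-2634.95

Current fair forward for the remaining 7 months: F = S·e^((r − q)·T), (r − q) = 0.0114 − 0.0336 = -0.0222
F = 36821.7 · e^(-0.0222 × 7/12) = 36821.7 × 0.98713349 = 36347.9332
Value of long forward = (F − K)·e^(−rT) = (36347.9332 − 33695.4) · e^(−0.0114·7/12)
= 2652.5332 × 0.99337206 = 2634.95
Short position value = −(long value) = -2634.95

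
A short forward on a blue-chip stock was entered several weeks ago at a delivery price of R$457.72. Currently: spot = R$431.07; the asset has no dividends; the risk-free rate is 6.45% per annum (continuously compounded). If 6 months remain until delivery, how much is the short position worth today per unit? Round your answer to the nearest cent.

R$12.12

Current fair forward for the remaining 6 months: F = S·e^(r·T), r = 0.0645
F = 431.07 · e^(0.0645 × 6/12) = 431.07 × 1.032776 = 445.1988
Value of long forward = (F − K)·e^(−rT) = (445.1988 − 457.72) · e^(−0.0645·6/12)
= -12.5212 × 0.968264 = -12.12
Short position value = −(long value) = R$12.12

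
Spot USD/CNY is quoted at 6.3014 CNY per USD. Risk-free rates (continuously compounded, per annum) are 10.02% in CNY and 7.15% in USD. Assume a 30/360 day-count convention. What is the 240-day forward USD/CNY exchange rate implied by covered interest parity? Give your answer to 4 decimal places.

F = S·e^((r_CNY − r_USD)T) = 6.3014 · e^((0.1002 − 0.0715) × 240/360)
= 6.3014 · e^0.019133 = 6.3014 × 1.019317
F = 6.4231 CNY per USD

6.4231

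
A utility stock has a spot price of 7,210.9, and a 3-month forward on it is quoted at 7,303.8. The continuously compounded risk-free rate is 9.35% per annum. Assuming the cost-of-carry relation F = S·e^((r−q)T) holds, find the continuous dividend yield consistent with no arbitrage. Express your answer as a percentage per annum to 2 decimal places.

From F = S·e^((r−q)T): (r − q) = ln(F/S)/T
ln(7303.8/7210.9) = ln(1.012883) = 0.012801
(r − q) = 0.012801 / (3/12) = 0.051204
q = r − ln(F/S)/T = 0.0935 − 0.051204 = 0.042296
q = 4.23%

4.23%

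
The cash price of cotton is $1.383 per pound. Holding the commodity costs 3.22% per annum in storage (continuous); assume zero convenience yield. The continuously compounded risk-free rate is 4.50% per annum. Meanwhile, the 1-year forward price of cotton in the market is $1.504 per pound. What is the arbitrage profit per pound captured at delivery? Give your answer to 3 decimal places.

$0.010 per pound

Fair forward: F* = S·e^(carry·T), with carry = (r + u) = 0.0450 + 0.0322 = 0.0772
F* = 1.383 · e^(0.0772 × 1) = 1.383 · e^0.077200 = 1.383 × 1.080258 = $1.4940
Market $1.504 > fair $1.4940: forward overpriced → cash-and-carry (buy spot, short the forward).
At maturity, profit = |F_mkt − F*| = |1.504 − 1.4940| = $0.010 per pound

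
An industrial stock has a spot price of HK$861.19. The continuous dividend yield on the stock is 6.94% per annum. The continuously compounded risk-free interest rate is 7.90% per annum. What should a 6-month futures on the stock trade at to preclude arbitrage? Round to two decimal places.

F = S·e^((r − q)T) = 861.19 · e^((0.0790 − 0.0694) × 6/12)
= 861.19 · e^0.004800 = 861.19 × 1.004812
F = HK$865.33

HK$865.33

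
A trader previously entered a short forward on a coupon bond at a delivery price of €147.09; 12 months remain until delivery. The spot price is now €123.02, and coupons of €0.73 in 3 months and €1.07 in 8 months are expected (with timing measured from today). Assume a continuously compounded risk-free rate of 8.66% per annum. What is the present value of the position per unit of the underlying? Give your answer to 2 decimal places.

PV(remaining coupons) I = 0.73·e^(−0.0866·3/12) + 1.07·e^(−0.0866·8/12) = 1.7243
Current forward F = (S − I)·e^(rT) = (123.02 − 1.7243)·e^(0.0866·12/12) = 121.2957 × 1.090460 = 132.2681
Value (long) = (F − K)·e^(−rT) = (132.2681 − 147.09) × 0.917044 = -13.5923
Short position value = −(long value) = €13.59

€13.59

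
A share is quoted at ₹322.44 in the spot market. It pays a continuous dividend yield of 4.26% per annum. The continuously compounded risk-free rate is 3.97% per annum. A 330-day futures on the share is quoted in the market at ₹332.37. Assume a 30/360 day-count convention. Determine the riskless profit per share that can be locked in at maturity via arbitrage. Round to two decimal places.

₹10.79 per share

Fair futures: F* = S·e^(carry·T), with carry = (r − q) = 0.0397 − 0.0426 = -0.0029
F* = 322.44 · e^(-0.0029 × 330/360) = 322.44 · e^-0.002658 = 322.44 × 0.997346 = ₹321.5842
Market ₹332.37 > fair ₹321.5842: forward overpriced → cash-and-carry (buy spot, short the forward).
At maturity, profit = |F_mkt − F*| = |332.37 − 321.5842| = ₹10.79 per share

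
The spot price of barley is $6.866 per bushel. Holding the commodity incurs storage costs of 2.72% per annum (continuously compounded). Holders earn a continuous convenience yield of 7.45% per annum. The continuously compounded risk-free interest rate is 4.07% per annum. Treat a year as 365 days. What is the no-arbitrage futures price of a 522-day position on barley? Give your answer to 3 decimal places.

$6.801 per bushel

Net carry = r + u − y = 0.0407 + 0.0272 − 0.0745 = -0.0066
F = S·e^((r+u−y)T) = 6.866 · e^(-0.0066 × 522/365) = 6.866 · e^-0.009439
= 6.866 × 0.990605 = $6.801 per bushel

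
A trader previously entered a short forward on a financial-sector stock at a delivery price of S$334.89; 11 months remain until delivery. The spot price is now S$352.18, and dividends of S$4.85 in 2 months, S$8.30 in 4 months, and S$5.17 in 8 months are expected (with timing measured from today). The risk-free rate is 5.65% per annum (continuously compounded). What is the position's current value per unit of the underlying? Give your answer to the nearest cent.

-S$16.26

PV(remaining dividends) I = 4.85·e^(−0.0565·2/12) + 8.30·e^(−0.0565·4/12) + 5.17·e^(−0.0565·8/12) = 17.9286
Current forward F = (S − I)·e^(rT) = (352.18 − 17.9286)·e^(0.0565·11/12) = 334.2514 × 1.053156 = 352.0189
Value (long) = (F − K)·e^(−rT) = (352.0189 − 334.89) × 0.949527 = 16.2644
Short position value = −(long value) = -S$16.26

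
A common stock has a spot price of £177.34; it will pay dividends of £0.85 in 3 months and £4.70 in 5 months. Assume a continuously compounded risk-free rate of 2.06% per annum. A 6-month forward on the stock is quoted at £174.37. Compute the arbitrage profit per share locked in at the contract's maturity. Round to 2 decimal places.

£0.76 per share

PV(dividends) I = 0.85·e^(−0.0206·3/12) + 4.70·e^(−0.0206·5/12) = 5.5055
Fair forward F* = (S − I)·e^(rT) = (177.34 − 5.5055)·e^0.010300 = 171.8345 × 1.010353 = 173.6135
Market £174.37 > fair 173.6135: forward overpriced → cash-and-carry (borrow at r, buy the stock and collect the dividends, short the forward).
Profit at T = |F_mkt − F*| = |174.37 − 173.6135| = £0.76 per share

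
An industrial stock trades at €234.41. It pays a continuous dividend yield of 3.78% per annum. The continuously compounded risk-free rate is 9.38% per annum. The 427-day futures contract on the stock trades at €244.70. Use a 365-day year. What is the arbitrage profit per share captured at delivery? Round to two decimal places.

€5.58 per share

Fair futures: F* = S·e^(carry·T), with carry = (r − q) = 0.0938 − 0.0378 = 0.0560
F* = 234.41 · e^(0.0560 × 427/365) = 234.41 · e^0.065512 = 234.41 × 1.067706 = €250.2810
Market €244.70 < fair €250.2810: forward underpriced → reverse cash-and-carry (short spot, go long the forward).
At maturity, profit = |F_mkt − F*| = |244.70 − 250.2810| = €5.58 per share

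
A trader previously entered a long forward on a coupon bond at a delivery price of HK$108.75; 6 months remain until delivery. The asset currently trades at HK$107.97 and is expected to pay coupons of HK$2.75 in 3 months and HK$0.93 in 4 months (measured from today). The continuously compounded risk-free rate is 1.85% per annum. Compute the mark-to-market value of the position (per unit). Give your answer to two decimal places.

-HK$3.44

PV(remaining coupons) I = 2.75·e^(−0.0185·3/12) + 0.93·e^(−0.0185·4/12) = 3.6616
Current forward F = (S − I)·e^(rT) = (107.97 − 3.6616)·e^(0.0185·6/12) = 104.3084 × 1.009293 = 105.2777
Value (long) = (F − K)·e^(−rT) = (105.2777 − 108.75) × 0.990793 = -3.4403
Value = -HK$3.44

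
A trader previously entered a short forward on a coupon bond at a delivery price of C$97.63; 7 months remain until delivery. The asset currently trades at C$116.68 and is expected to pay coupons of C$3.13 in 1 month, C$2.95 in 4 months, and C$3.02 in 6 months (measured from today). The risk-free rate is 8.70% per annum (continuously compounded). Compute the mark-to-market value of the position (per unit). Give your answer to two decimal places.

PV(remaining coupons) I = 3.13·e^(−0.0870·1/12) + 2.95·e^(−0.0870·4/12) + 3.02·e^(−0.0870·6/12) = 8.8645
Current forward F = (S − I)·e^(rT) = (116.68 − 8.8645)·e^(0.0870·7/12) = 107.8155 × 1.052060 = 113.4284
Value (long) = (F − K)·e^(−rT) = (113.4284 − 97.63) × 0.950516 = 15.0166
Short position value = −(long value) = -C$15.02

-C$15.02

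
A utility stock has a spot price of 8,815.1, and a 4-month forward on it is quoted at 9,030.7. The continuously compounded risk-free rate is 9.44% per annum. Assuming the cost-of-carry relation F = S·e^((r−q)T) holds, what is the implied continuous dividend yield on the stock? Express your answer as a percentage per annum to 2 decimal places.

From F = S·e^((r−q)T): (r − q) = ln(F/S)/T
ln(9030.7/8815.1) = ln(1.024458) = 0.024164
(r − q) = 0.024164 / (4/12) = 0.072492
q = r − ln(F/S)/T = 0.0944 − 0.072492 = 0.021908
q = 2.19%

2.19%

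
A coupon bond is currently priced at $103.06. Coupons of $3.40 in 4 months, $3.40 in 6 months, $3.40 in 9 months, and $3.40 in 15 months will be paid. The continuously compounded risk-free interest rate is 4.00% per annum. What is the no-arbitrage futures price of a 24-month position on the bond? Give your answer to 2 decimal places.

$97.32

PV(coupons) I = 3.40·e^(−0.0400·4/12) + 3.40·e^(−0.0400·6/12) + 3.40·e^(−0.0400·9/12) + 3.40·e^(−0.0400·15/12)
I = 3.3550 + 3.3327 + 3.2995 + 3.2342 = 13.2214
F = (S − I)·e^(rT) = (103.06 − 13.2214) · e^(0.0400·24/12)
= 89.8386 · e^0.080000 = 89.8386 × 1.083287 = $97.32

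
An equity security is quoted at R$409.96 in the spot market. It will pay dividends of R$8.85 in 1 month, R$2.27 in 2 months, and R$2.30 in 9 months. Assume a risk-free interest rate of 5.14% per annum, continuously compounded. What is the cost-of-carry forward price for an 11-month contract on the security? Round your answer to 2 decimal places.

R$415.82

PV(dividends) I = 8.85·e^(−0.0514·1/12) + 2.27·e^(−0.0514·2/12) + 2.30·e^(−0.0514·9/12)
I = 8.8122 + 2.2506 + 2.2130 = 13.2758
F = (S − I)·e^(rT) = (409.96 − 13.2758) · e^(0.0514·11/12)
= 396.6842 · e^0.047117 = 396.6842 × 1.048245 = R$415.82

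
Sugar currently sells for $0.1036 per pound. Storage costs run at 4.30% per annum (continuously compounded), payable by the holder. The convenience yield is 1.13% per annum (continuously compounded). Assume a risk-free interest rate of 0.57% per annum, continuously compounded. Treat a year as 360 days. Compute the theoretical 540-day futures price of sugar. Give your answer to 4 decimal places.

$0.1096 per pound

Net carry = r + u − y = 0.0057 + 0.0430 − 0.0113 = 0.0374
F = S·e^((r+u−y)T) = 0.1036 · e^(0.0374 × 540/360) = 0.1036 · e^0.056100
= 0.1036 × 1.057703 = $0.1096 per pound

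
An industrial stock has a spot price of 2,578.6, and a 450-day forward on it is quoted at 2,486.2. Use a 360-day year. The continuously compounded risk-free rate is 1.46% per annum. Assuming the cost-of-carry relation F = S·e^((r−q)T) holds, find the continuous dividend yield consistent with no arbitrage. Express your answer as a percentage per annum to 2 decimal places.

From F = S·e^((r−q)T): (r − q) = ln(F/S)/T
ln(2486.2/2578.6) = ln(0.964167) = -0.036491
(r − q) = -0.036491 / (450/360) = -0.029193
q = r − ln(F/S)/T = 0.0146 + 0.029193 = 0.043793
q = 4.38%

4.38%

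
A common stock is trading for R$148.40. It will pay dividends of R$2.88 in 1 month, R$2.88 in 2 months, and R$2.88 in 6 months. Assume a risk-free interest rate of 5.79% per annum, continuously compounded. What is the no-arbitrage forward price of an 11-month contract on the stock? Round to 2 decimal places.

R$147.51

PV(dividends) I = 2.88·e^(−0.0579·1/12) + 2.88·e^(−0.0579·2/12) + 2.88·e^(−0.0579·6/12)
I = 2.8661 + 2.8523 + 2.7978 = 8.5162
F = (S − I)·e^(rT) = (148.40 − 8.5162) · e^(0.0579·11/12)
= 139.8838 · e^0.053075 = 139.8838 × 1.054509 = R$147.51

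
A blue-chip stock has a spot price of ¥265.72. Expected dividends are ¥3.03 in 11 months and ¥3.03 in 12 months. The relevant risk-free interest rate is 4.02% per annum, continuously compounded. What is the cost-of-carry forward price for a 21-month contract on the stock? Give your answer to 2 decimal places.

¥278.83

PV(dividends) I = 3.03·e^(−0.0402·11/12) + 3.03·e^(−0.0402·12/12)
I = 2.9204 + 2.9106 = 5.8310
F = (S − I)·e^(rT) = (265.72 − 5.8310) · e^(0.0402·21/12)
= 259.8890 · e^0.070350 = 259.8890 × 1.072884 = ¥278.83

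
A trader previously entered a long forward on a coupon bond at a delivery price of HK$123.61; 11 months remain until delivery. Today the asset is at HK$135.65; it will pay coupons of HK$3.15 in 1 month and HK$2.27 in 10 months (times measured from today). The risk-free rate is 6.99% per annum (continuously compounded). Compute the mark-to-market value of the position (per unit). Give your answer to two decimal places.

PV(remaining coupons) I = 3.15·e^(−0.0699·1/12) + 2.27·e^(−0.0699·10/12) = 5.2733
Current forward F = (S − I)·e^(rT) = (135.65 − 5.2733)·e^(0.0699·11/12) = 130.3767 × 1.066172 = 139.0040
Value (long) = (F − K)·e^(−rT) = (139.0040 − 123.61) × 0.937935 = 14.4386
Value = HK$14.44

HK$14.44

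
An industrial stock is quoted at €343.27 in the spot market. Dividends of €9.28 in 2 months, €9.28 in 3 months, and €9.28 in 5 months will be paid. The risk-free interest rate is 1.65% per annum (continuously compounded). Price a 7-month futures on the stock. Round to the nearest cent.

€318.61

PV(dividends) I = 9.28·e^(−0.0165·2/12) + 9.28·e^(−0.0165·3/12) + 9.28·e^(−0.0165·5/12)
I = 9.2545 + 9.2418 + 9.2164 = 27.7127
F = (S − I)·e^(rT) = (343.27 − 27.7127) · e^(0.0165·7/12)
= 315.5573 · e^0.009625 = 315.5573 × 1.009671 = €318.61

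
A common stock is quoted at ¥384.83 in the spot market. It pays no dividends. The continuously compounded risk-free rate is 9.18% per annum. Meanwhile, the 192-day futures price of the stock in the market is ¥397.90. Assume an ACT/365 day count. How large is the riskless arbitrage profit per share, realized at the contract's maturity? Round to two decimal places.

Fair futures: F* = S·e^(carry·T), with carry = r = 0.0918
F* = 384.83 · e^(0.0918 × 192/365) = 384.83 · e^0.048289 = 384.83 × 1.049474 = ¥403.8691
Market ¥397.90 < fair ¥403.8691: forward underpriced → reverse cash-and-carry (short spot, go long the forward).
At maturity, profit = |F_mkt − F*| = |397.90 − 403.8691| = ¥5.97 per share

¥5.97 per share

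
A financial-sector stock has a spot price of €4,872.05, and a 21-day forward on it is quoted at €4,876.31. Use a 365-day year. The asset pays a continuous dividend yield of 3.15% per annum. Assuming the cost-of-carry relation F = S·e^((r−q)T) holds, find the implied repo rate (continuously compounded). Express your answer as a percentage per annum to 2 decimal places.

From F = S·e^((r−q)T): (r − q) = ln(F/S)/T
ln(4876.31/4872.05) = ln(1.000874) = 0.000874
(r − q) = 0.000874 / (21/365) = 0.015191
r = ln(F/S)/T + q = 0.015191 + 0.0315 = 0.046691
r = 4.67%

4.67%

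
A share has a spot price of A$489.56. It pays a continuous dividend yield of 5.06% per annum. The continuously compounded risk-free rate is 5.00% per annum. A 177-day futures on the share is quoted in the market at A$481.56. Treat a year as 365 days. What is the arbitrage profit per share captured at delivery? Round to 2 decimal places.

Fair futures: F* = S·e^(carry·T), with carry = (r − q) = 0.0500 − 0.0506 = -0.0006
F* = 489.56 · e^(-0.0006 × 177/365) = 489.56 · e^-0.000291 = 489.56 × 0.999709 = A$489.4175
Market A$481.56 < fair A$489.4175: forward underpriced → reverse cash-and-carry (short spot, go long the forward).
At maturity, profit = |F_mkt − F*| = |481.56 − 489.4175| = A$7.86 per share

A$7.86 per share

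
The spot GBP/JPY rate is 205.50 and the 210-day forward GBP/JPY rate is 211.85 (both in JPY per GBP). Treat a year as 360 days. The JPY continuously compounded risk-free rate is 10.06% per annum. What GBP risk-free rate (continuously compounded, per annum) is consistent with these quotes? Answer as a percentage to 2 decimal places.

4.84%

F = S·e^((r_JPY − r_GBP)T) ⇒ r_GBP = r_JPY − ln(F/S)/T
ln(211.85/205.50) = 0.030432; /(210/360) = 0.052169
r_GBP = 0.1006 − 0.052169 = 0.048431
r_GBP = 4.84%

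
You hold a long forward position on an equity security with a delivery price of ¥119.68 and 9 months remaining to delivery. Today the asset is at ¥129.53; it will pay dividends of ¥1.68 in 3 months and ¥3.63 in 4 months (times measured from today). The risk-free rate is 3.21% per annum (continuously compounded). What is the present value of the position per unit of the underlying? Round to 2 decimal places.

¥7.44

PV(remaining dividends) I = 1.68·e^(−0.0321·3/12) + 3.63·e^(−0.0321·4/12) = 5.2579
Current forward F = (S − I)·e^(rT) = (129.53 − 5.2579)·e^(0.0321·9/12) = 124.2721 × 1.024367 = 127.3002
Value (long) = (F − K)·e^(−rT) = (127.3002 − 119.68) × 0.976212 = 7.4389
Value = ¥7.44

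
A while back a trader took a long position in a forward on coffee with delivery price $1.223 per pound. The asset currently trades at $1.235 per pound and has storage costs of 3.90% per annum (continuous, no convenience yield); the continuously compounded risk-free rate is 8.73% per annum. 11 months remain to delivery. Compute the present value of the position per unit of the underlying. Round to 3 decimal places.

Current fair forward for the remaining 11 months: F = S·e^((r + u)·T), (r + u) = 0.0873 + 0.0390 = 0.1263
F = 1.235 · e^(0.1263 × 11/12) = 1.235 × 1.122743 = 1.3866
Value of long forward = (F − K)·e^(−rT) = (1.3866 − 1.223) · e^(−0.0873·11/12)
= 0.1636 × 0.923093 = 0.151

$0.151 per pound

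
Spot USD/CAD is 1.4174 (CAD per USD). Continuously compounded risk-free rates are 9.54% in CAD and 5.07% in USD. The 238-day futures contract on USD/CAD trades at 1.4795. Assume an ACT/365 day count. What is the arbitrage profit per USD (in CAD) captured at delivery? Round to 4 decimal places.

0.0202 per USD (in CAD)

Fair futures: F* = S·e^(carry·T), with carry = (r_CAD − r_USD) = 0.0954 − 0.0507 = 0.0447
F* = 1.4174 · e^(0.0447 × 238/365) = 1.4174 · e^0.029147 = 1.4174 × 1.029576 = 1.4593
Market 1.4795 > fair 1.4593: forward overpriced → cash-and-carry (buy spot, short the forward).
At maturity, profit = |F_mkt − F*| = |1.4795 − 1.4593| = 0.0202 per USD (in CAD)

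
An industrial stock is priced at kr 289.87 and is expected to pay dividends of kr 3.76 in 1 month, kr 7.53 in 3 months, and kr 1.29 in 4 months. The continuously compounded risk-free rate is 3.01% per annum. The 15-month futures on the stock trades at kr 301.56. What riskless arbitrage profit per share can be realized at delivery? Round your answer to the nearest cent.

PV(dividends) I = 3.76·e^(−0.0301·1/12) + 7.53·e^(−0.0301·3/12) + 1.29·e^(−0.0301·4/12) = 12.5013
Fair futures F* = (S − I)·e^(rT) = (289.87 − 12.5013)·e^0.037625 = 277.3687 × 1.038342 = 288.0036
Market kr 301.56 > fair 288.0036: forward overpriced → cash-and-carry (borrow at r, buy the stock and collect the dividends, short the forward).
Profit at T = |F_mkt − F*| = |301.56 − 288.0036| = kr 13.56 per share

kr 13.56 per share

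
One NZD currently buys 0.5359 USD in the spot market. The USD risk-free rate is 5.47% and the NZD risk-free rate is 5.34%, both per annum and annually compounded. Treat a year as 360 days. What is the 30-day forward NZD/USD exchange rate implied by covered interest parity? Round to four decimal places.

0.5360

By covered interest parity, F = S · (1+r_USD)^T / (1+r_NZD)^T
= 0.5359 × 1.004448 / 1.004345 = 0.5359 × 1.000103
F = 0.5360 USD per NZD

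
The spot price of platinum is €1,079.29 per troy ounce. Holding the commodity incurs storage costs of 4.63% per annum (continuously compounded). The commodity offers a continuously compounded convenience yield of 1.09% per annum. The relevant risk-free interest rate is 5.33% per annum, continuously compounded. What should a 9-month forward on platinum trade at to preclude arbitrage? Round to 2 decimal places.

Net carry = r + u − y = 0.0533 + 0.0463 − 0.0109 = 0.0887
F = S·e^((r+u−y)T) = 1079.29 · e^(0.0887 × 9/12) = 1079.29 · e^0.06652500
= 1079.29 × 1.06878768 = €1,153.53 per troy ounce

€1,153.53 per troy ounce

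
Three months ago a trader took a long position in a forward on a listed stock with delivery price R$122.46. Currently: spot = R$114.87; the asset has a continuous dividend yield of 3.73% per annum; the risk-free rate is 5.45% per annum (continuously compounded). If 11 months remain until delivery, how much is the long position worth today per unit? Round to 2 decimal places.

Current fair forward for the remaining 11 months: F = S·e^((r − q)·T), (r − q) = 0.0545 − 0.0373 = 0.0172
F = 114.87 · e^(0.0172 × 11/12) = 114.87 × 1.015892 = 116.6955
Value of long forward = (F − K)·e^(−rT) = (116.6955 − 122.46) · e^(−0.0545·11/12)
= -5.7645 × 0.951269 = -5.48

-R$5.48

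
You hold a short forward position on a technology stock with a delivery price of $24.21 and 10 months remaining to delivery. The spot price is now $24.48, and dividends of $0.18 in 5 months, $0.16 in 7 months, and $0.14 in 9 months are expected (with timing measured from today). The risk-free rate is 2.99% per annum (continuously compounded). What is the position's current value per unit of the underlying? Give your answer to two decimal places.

PV(remaining dividends) I = 0.18·e^(−0.0299·5/12) + 0.16·e^(−0.0299·7/12) + 0.14·e^(−0.0299·9/12) = 0.4719
Current forward F = (S − I)·e^(rT) = (24.48 − 0.4719)·e^(0.0299·10/12) = 24.0081 × 1.025230 = 24.6138
Value (long) = (F − K)·e^(−rT) = (24.6138 − 24.21) × 0.975391 = 0.3939
Short position value = −(long value) = -$0.39

-$0.39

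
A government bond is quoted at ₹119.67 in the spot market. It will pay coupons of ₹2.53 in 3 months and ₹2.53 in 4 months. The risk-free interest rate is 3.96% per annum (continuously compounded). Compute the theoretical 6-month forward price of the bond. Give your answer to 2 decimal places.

₹116.96

PV(coupons) I = 2.53·e^(−0.0396·3/12) + 2.53·e^(−0.0396·4/12)
I = 2.5051 + 2.4968 = 5.0019
F = (S − I)·e^(rT) = (119.67 − 5.0019) · e^(0.0396·6/12)
= 114.6681 · e^0.019800 = 114.6681 × 1.019997 = ₹116.96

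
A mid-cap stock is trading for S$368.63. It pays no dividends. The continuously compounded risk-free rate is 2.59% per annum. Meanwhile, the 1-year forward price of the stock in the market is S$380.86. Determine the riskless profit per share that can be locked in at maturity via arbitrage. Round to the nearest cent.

Fair forward: F* = S·e^(carry·T), with carry = r = 0.0259
F* = 368.63 · e^(0.0259 × 1) = 368.63 · e^0.025900 = 368.63 × 1.026238 = S$378.3021
Market S$380.86 > fair S$378.3021: forward overpriced → cash-and-carry (buy spot, short the forward).
At maturity, profit = |F_mkt − F*| = |380.86 − 378.3021| = S$2.56 per share

S$2.56 per share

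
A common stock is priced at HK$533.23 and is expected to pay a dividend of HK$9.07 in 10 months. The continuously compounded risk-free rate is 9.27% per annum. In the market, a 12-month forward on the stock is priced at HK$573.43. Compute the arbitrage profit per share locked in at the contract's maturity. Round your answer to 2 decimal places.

HK$2.38 per share

PV(dividends) I = 9.07·e^(−0.0927·10/12) = 8.3957
Fair forward F* = (S − I)·e^(rT) = (533.23 − 8.3957)·e^0.092700 = 524.8343 × 1.097133 = 575.8130
Market HK$573.43 < fair 575.8130: forward underpriced → reverse cash-and-carry (short the stock, invest proceeds at r, pay the dividends, go long the forward).
Profit at T = |F_mkt − F*| = |573.43 − 575.8130| = HK$2.38 per share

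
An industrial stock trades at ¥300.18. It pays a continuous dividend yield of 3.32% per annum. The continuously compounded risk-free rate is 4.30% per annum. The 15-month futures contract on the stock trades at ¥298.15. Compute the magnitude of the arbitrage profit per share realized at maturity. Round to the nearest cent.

Fair futures: F* = S·e^(carry·T), with carry = (r − q) = 0.0430 − 0.0332 = 0.0098
F* = 300.18 · e^(0.0098 × 15/12) = 300.18 · e^0.012250 = 300.18 × 1.012325 = ¥303.8797
Market ¥298.15 < fair ¥303.8797: forward underpriced → reverse cash-and-carry (short spot, go long the forward).
At maturity, profit = |F_mkt − F*| = |298.15 − 303.8797| = ¥5.73 per share

¥5.73 per share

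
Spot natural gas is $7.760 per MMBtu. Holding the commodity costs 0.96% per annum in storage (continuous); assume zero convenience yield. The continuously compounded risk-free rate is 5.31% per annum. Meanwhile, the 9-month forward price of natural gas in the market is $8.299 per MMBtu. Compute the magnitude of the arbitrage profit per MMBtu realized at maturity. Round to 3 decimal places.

Fair forward: F* = S·e^(carry·T), with carry = (r + u) = 0.0531 + 0.0096 = 0.0627
F* = 7.760 · e^(0.0627 × 9/12) = 7.760 · e^0.047025 = 7.760 × 1.048148 = $8.1336
Market $8.299 > fair $8.1336: forward overpriced → cash-and-carry (buy spot, short the forward).
At maturity, profit = |F_mkt − F*| = |8.299 − 8.1336| = $0.165 per MMBtu

$0.165 per MMBtu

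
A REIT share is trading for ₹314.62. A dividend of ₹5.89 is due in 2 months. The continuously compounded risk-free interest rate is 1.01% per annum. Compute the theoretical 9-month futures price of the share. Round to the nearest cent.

₹311.09

PV(dividends) I = 5.89·e^(−0.0101·2/12)
I = 5.8801
F = (S − I)·e^(rT) = (314.62 − 5.8801) · e^(0.0101·9/12)
= 308.7399 · e^0.007575 = 308.7399 × 1.007604 = ₹311.09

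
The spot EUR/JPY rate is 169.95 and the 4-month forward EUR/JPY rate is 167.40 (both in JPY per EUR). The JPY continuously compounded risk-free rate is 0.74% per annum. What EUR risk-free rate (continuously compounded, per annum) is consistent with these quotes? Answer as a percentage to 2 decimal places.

F = S·e^((r_JPY − r_EUR)T) ⇒ r_EUR = r_JPY − ln(F/S)/T
ln(167.40/169.95) = -0.015118; /(4/12) = -0.045354
r_EUR = 0.0074 + 0.045354 = 0.052754
r_EUR = 5.28%

5.28%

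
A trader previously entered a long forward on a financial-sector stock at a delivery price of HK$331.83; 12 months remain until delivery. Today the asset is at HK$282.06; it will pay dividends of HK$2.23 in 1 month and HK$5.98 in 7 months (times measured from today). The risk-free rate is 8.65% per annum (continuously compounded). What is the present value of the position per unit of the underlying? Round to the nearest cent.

-HK$30.17

PV(remaining dividends) I = 2.23·e^(−0.0865·1/12) + 5.98·e^(−0.0865·7/12) = 7.8997
Current forward F = (S − I)·e^(rT) = (282.06 − 7.8997)·e^(0.0865·12/12) = 274.1603 × 1.090351 = 298.9310
Value (long) = (F − K)·e^(−rT) = (298.9310 − 331.83) × 0.917136 = -30.1729
Value = -HK$30.17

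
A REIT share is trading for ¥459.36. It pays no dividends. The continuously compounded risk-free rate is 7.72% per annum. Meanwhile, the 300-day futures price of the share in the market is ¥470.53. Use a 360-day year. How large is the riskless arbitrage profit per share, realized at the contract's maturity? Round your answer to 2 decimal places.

Fair futures: F* = S·e^(carry·T), with carry = r = 0.0772
F* = 459.36 · e^(0.0772 × 300/360) = 459.36 · e^0.064333 = 459.36 × 1.066447 = ¥489.8831
Market ¥470.53 < fair ¥489.8831: forward underpriced → reverse cash-and-carry (short spot, go long the forward).
At maturity, profit = |F_mkt − F*| = |470.53 − 489.8831| = ¥19.35 per share

¥19.35 per share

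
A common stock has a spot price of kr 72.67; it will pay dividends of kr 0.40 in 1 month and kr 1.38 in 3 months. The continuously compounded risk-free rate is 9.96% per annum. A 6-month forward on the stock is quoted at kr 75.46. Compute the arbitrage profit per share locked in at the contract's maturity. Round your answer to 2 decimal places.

PV(dividends) I = 0.40·e^(−0.0996·1/12) + 1.38·e^(−0.0996·3/12) = 1.7428
Fair forward F* = (S − I)·e^(rT) = (72.67 − 1.7428)·e^0.049800 = 70.9272 × 1.051061 = 74.5488
Market kr 75.46 > fair 74.5488: forward overpriced → cash-and-carry (borrow at r, buy the stock and collect the dividends, short the forward).
Profit at T = |F_mkt − F*| = |75.46 − 74.5488| = kr 0.91 per share

kr 0.91 per share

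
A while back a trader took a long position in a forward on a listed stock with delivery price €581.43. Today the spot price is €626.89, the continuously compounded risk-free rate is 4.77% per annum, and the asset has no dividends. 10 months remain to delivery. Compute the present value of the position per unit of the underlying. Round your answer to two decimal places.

Current fair forward for the remaining 10 months: F = S·e^(r·T), r = 0.0477
F = 626.89 · e^(0.0477 × 10/12) = 626.89 × 1.040551 = 652.3110
Value of long forward = (F − K)·e^(−rT) = (652.3110 − 581.43) · e^(−0.0477·10/12)
= 70.8810 × 0.961030 = 68.12

€68.12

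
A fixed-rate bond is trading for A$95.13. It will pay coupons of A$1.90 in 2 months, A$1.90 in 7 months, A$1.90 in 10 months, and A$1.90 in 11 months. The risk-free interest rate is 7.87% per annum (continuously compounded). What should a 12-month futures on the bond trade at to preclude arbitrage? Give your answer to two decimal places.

A$95.09

PV(coupons) I = 1.90·e^(−0.0787·2/12) + 1.90·e^(−0.0787·7/12) + 1.90·e^(−0.0787·10/12) + 1.90·e^(−0.0787·11/12)
I = 1.8752 + 1.8147 + 1.7794 + 1.7678 = 7.2371
F = (S − I)·e^(rT) = (95.13 − 7.2371) · e^(0.0787·12/12)
= 87.8929 · e^0.078700 = 87.8929 × 1.081880 = A$95.09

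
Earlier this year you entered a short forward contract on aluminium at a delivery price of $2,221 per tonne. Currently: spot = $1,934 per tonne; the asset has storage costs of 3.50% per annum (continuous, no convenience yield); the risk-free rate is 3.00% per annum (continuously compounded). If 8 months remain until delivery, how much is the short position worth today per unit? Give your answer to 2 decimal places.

$197.36 per tonne

Current fair forward for the remaining 8 months: F = S·e^((r + u)·T), (r + u) = 0.0300 + 0.0350 = 0.0650
F = 1934 · e^(0.0650 × 8/12) = 1934 × 1.04428593 = 2019.6490
Value of long forward = (F − K)·e^(−rT) = (2019.6490 − 2221) · e^(−0.0300·8/12)
= -201.3510 × 0.98019867 = -197.36
Short position value = −(long value) = $197.36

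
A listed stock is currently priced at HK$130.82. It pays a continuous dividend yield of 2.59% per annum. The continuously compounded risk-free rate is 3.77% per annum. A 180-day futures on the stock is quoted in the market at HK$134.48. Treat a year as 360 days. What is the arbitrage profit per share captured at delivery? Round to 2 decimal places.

HK$2.89 per share

Fair futures: F* = S·e^(carry·T), with carry = (r − q) = 0.0377 − 0.0259 = 0.0118
F* = 130.82 · e^(0.0118 × 180/360) = 130.82 · e^0.005900 = 130.82 × 1.005917 = HK$131.5941
Market HK$134.48 > fair HK$131.5941: forward overpriced → cash-and-carry (buy spot, short the forward).
At maturity, profit = |F_mkt − F*| = |134.48 − 131.5941| = HK$2.89 per share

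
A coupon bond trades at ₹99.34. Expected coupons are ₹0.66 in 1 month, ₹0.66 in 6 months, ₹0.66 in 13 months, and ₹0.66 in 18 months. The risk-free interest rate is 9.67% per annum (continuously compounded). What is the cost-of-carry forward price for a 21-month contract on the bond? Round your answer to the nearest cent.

PV(coupons) I = 0.66·e^(−0.0967·1/12) + 0.66·e^(−0.0967·6/12) + 0.66·e^(−0.0967·13/12) + 0.66·e^(−0.0967·18/12)
I = 0.6547 + 0.6288 + 0.5944 + 0.5709 = 2.4488
F = (S − I)·e^(rT) = (99.34 − 2.4488) · e^(0.0967·21/12)
= 96.8912 · e^0.169225 = 96.8912 × 1.184387 = ₹114.76

₹114.76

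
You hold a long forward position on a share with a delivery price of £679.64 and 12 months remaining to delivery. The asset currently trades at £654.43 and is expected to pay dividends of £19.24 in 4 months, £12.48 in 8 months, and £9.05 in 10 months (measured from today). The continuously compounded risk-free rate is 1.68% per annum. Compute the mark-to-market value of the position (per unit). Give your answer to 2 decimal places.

-£54.29

PV(remaining dividends) I = 19.24·e^(−0.0168·4/12) + 12.48·e^(−0.0168·8/12) + 9.05·e^(−0.0168·10/12) = 40.3977
Current forward F = (S − I)·e^(rT) = (654.43 − 40.3977)·e^(0.0168·12/12) = 614.0323 × 1.016942 = 624.4352
Value (long) = (F − K)·e^(−rT) = (624.4352 − 679.64) × 0.983340 = -54.2851
Value = -£54.29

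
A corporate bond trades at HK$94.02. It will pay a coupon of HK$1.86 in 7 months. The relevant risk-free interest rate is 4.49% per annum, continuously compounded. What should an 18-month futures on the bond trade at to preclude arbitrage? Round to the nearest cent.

PV(coupons) I = 1.86·e^(−0.0449·7/12)
I = 1.8119
F = (S − I)·e^(rT) = (94.02 − 1.8119) · e^(0.0449·18/12)
= 92.2081 · e^0.067350 = 92.2081 × 1.069670 = HK$98.63

HK$98.63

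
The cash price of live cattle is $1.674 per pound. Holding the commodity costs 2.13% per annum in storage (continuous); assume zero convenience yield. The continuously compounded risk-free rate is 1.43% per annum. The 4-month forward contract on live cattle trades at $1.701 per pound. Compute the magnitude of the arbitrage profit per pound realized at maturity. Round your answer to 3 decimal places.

Fair forward: F* = S·e^(carry·T), with carry = (r + u) = 0.0143 + 0.0213 = 0.0356
F* = 1.674 · e^(0.0356 × 4/12) = 1.674 · e^0.011867 = 1.674 × 1.011938 = $1.6940
Market $1.701 > fair $1.6940: forward overpriced → cash-and-carry (buy spot, short the forward).
At maturity, profit = |F_mkt − F*| = |1.701 − 1.6940| = $0.007 per pound

$0.007 per pound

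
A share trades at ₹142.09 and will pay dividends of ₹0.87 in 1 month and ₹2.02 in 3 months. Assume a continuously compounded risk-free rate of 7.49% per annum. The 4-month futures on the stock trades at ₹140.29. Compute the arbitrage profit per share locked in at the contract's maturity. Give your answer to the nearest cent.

PV(dividends) I = 0.87·e^(−0.0749·1/12) + 2.02·e^(−0.0749·3/12) = 2.8471
Fair futures F* = (S − I)·e^(rT) = (142.09 − 2.8471)·e^0.024967 = 139.2429 × 1.025281 = 142.7631
Market ₹140.29 < fair 142.7631: forward underpriced → reverse cash-and-carry (short the stock, invest proceeds at r, pay the dividends, go long the forward).
Profit at T = |F_mkt − F*| = |140.29 − 142.7631| = ₹2.47 per share

₹2.47 per share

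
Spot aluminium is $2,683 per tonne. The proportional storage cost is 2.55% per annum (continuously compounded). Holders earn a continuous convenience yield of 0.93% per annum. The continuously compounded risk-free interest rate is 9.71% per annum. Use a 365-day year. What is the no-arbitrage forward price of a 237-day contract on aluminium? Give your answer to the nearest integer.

Net carry = r + u − y = 0.0971 + 0.0255 − 0.0093 = 0.1133
F = S·e^((r+u−y)T) = 2683 · e^(0.1133 × 237/365) = 2683 · e^0.073567
= 2683 × 1.076341 = $2,888 per tonne

$2,888 per tonne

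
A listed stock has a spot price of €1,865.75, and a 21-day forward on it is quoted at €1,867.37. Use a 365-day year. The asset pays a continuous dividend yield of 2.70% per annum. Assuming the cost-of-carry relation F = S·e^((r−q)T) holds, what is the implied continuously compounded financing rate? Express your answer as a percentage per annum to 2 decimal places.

4.21%

From F = S·e^((r−q)T): (r − q) = ln(F/S)/T
ln(1867.37/1865.75) = ln(1.000868) = 0.000868
(r − q) = 0.000868 / (21/365) = 0.015087
r = ln(F/S)/T + q = 0.015087 + 0.0270 = 0.042087
r = 4.21%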